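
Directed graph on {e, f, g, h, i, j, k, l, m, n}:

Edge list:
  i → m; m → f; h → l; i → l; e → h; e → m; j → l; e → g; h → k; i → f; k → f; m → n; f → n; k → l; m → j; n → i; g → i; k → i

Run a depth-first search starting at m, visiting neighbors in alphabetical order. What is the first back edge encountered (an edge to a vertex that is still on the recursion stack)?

i->f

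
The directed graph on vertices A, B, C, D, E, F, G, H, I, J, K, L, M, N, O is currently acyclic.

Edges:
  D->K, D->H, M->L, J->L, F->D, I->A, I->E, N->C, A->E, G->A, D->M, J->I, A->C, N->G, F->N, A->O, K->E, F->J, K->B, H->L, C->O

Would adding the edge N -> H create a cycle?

Adding N→H creates a cycle iff H can already reach N.
Explore from H: no path reaches N. The graph stays acyclic.

No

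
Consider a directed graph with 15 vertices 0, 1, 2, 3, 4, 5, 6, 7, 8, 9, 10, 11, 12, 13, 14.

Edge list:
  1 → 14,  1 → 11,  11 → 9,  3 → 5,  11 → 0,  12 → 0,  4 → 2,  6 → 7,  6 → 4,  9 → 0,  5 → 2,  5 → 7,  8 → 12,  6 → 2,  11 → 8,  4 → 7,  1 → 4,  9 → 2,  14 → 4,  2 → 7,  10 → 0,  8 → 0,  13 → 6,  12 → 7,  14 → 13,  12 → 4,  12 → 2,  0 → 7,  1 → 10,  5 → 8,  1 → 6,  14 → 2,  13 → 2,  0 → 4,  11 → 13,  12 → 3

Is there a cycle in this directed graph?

Yes

DFS with white/gray/black marking, starting from 7:
7 gray
7 black
0 gray
  0→7: 7 black — skip
  4 gray
    2 gray
      2→7: 7 black — skip
    2 black
    4→7: 7 black — skip
  4 black
0 black
1 gray
  14 gray
    13 gray
      13→2: 2 black — skip
      6 gray
        6→2: 2 black — skip
        6→4: 4 black — skip
        6→7: 7 black — skip
      6 black
    13 black
    14→2: 2 black — skip
    14→4: 4 black — skip
  14 black
  10 gray
    10→0: 0 black — skip
  10 black
  1→4: 4 black — skip
  1→6: 6 black — skip
  11 gray
    8 gray
      8→0: 0 black — skip
      12 gray
        12→2: 2 black — skip
        12→0: 0 black — skip
        12→4: 4 black — skip
        12→7: 7 black — skip
        3 gray
          5 gray
            5→8: 8 is gray → back edge
Back edge found, so a cycle exists: 8 → 12 → 3 → 5 → 8.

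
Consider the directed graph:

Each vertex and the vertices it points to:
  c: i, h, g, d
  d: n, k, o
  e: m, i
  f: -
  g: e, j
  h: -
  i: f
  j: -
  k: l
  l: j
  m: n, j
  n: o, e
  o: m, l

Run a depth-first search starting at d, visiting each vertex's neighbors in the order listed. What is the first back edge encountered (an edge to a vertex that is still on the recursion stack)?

DFS from d (visiting each vertex's neighbors in the order listed); mark gray on enter, black on exit:
d gray
  n gray
    o gray
      m gray
        m→n: n is gray → back edge
First back edge: m → n.

m->n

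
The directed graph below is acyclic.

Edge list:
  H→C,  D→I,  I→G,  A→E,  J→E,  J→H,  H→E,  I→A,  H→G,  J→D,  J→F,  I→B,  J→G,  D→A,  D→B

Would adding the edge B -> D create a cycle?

Adding B→D creates a cycle iff D can already reach B.
Path from D: D → B.
So D → … → B → D is a cycle.

Yes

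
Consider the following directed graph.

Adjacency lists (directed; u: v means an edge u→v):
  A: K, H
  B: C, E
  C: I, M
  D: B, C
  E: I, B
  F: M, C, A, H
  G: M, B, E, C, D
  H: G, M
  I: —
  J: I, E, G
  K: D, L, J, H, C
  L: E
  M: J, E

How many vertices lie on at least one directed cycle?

7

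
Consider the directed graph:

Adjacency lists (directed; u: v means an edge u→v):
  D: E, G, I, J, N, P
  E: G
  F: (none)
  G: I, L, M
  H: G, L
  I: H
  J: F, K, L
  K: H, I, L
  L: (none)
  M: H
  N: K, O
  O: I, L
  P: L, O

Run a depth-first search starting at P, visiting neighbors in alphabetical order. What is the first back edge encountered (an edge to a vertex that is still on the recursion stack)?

DFS from P (visiting neighbors in alphabetical order); mark gray on enter, black on exit:
P gray
  L gray
  L black
  O gray
    I gray
      H gray
        G gray
          G→I: I is gray → back edge
First back edge: G → I.

G->I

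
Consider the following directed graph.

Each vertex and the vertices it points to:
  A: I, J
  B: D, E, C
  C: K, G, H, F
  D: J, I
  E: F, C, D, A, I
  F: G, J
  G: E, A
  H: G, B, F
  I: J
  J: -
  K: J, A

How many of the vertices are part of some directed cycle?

6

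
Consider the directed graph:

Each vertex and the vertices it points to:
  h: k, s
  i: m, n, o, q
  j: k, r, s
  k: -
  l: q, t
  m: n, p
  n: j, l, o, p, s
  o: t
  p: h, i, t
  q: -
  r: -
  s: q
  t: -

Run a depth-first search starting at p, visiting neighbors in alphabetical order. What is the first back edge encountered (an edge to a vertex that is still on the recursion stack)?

n→p

DFS from p (visiting neighbors in alphabetical order); mark gray on enter, black on exit:
p gray
  h gray
    k gray
    k black
    s gray
      q gray
      q black
    s black
  h black
  i gray
    m gray
      n gray
        j gray
          j→k: k black — skip
          r gray
          r black
          j→s: s black — skip
        j black
        l gray
          l→q: q black — skip
          t gray
          t black
        l black
        o gray
          o→t: t black — skip
        o black
        n→p: p is gray → back edge
First back edge: n → p.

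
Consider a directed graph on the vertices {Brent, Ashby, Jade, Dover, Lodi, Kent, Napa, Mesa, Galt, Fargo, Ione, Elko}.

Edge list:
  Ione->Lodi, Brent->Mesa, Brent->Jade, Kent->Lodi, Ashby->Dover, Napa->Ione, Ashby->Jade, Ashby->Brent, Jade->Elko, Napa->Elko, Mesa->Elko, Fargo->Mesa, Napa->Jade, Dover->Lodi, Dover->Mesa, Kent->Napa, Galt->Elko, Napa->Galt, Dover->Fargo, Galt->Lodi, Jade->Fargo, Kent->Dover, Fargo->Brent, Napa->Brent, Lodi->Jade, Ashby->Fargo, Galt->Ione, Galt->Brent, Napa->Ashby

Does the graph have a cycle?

Yes

DFS with white/gray/black marking, starting from Mesa:
Mesa gray
  Elko gray
  Elko black
Mesa black
Brent gray
  Jade gray
    Fargo gray
      Fargo→Mesa: Mesa black — skip
      Fargo→Brent: Brent is gray → back edge
Back edge found, so a cycle exists: Brent → Jade → Fargo → Brent.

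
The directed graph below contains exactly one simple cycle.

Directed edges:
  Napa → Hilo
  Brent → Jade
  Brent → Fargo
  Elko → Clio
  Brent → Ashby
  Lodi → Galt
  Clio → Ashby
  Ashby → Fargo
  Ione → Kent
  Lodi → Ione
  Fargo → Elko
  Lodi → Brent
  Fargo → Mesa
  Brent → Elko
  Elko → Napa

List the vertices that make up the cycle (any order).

Clio, Elko, Ashby, Fargo

DFS with gray/black marking from Ashby:
Ashby gray
  Fargo gray
    Elko gray
      Clio gray
        Clio→Ashby: Ashby is gray → back edge
Back edge closes the cycle Ashby → Fargo → Elko → Clio → Ashby; its vertices are {Clio, Elko, Ashby, Fargo}.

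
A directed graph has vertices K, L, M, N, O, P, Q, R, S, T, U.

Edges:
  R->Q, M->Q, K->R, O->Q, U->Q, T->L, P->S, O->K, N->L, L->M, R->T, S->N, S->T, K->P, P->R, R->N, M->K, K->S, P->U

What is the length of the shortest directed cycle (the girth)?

5

For each vertex v, BFS finds the shortest path from v back to v.
The shortest such closed walk is K → R → N → L → M → K, length 5.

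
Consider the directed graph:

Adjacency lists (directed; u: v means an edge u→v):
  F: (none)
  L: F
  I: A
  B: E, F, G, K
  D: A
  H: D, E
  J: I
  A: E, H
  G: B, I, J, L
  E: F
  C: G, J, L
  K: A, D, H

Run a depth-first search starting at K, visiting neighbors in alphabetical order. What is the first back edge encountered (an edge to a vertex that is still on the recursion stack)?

D->A

DFS from K (visiting neighbors in alphabetical order); mark gray on enter, black on exit:
K gray
  A gray
    E gray
      F gray
      F black
    E black
    H gray
      D gray
        D→A: A is gray → back edge
First back edge: D → A.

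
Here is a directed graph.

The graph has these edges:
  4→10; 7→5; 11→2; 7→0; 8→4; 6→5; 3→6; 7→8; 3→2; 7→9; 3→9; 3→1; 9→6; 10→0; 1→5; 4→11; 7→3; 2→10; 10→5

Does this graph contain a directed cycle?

DFS with white/gray/black marking, starting from 0:
0 gray
0 black
1 gray
  5 gray
  5 black
1 black
2 gray
  10 gray
    10→0: 0 black — skip
    10→5: 5 black — skip
  10 black
2 black
3 gray
  6 gray
    6→5: 5 black — skip
  6 black
  9 gray
    9→6: 6 black — skip
  9 black
  3→1: 1 black — skip
  3→2: 2 black — skip
3 black
4 gray
  11 gray
    11→2: 2 black — skip
  11 black
  4→10: 10 black — skip
4 black
7 gray
  7→9: 9 black — skip
  7→0: 0 black — skip
  8 gray
    8→4: 4 black — skip
  8 black
  7→3: 3 black — skip
  7→5: 5 black — skip
7 black
Every edge goes to a white or black vertex — no back edge, so the graph is acyclic.

No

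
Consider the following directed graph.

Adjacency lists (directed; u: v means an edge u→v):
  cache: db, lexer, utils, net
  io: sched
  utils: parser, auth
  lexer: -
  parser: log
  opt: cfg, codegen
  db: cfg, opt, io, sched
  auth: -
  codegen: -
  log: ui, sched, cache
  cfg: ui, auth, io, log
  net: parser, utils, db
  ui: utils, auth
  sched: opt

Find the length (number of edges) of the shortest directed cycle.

4

For each vertex v, BFS finds the shortest path from v back to v.
The shortest such closed walk is cache → net → parser → log → cache, length 4.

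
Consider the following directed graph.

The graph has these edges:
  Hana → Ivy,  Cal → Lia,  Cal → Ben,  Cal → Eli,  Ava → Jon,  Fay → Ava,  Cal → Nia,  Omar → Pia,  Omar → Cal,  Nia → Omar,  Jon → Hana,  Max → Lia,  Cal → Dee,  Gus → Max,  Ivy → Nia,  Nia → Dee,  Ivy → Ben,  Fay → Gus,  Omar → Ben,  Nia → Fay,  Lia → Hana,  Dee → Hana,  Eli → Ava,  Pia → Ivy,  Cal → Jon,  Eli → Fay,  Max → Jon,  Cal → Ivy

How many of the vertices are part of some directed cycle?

14

A vertex is on a directed cycle iff it belongs to a strongly connected component of size ≥ 2 (or has a self-loop).
The vertices on cycles are {Ava, Cal, Dee, Eli, Fay, Gus, Ivy, Jon, Lia, Max, Nia, Pia, Hana, Omar} — 14 in total.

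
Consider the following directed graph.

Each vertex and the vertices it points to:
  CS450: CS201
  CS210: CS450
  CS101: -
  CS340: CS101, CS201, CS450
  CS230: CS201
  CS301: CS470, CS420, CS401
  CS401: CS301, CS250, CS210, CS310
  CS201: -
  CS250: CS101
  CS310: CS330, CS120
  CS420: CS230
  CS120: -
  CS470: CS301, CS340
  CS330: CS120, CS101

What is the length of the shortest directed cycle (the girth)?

2

For each vertex v, BFS finds the shortest path from v back to v.
The shortest such closed walk is CS401 → CS301 → CS401, length 2.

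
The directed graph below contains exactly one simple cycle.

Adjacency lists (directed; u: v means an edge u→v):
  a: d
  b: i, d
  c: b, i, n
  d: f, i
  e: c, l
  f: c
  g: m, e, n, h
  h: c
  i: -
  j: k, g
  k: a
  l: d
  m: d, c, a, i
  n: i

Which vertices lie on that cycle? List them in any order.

DFS with gray/black marking from c:
c gray
  b gray
    i gray
    i black
    d gray
      f gray
        f→c: c is gray → back edge
Back edge closes the cycle c → b → d → f → c; its vertices are {b, c, d, f}.

b, c, d, f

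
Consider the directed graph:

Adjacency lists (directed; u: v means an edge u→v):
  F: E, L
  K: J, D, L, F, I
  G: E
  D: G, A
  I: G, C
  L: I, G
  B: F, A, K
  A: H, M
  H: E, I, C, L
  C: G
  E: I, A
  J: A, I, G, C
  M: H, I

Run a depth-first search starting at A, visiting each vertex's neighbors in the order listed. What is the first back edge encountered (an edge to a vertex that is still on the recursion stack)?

G->E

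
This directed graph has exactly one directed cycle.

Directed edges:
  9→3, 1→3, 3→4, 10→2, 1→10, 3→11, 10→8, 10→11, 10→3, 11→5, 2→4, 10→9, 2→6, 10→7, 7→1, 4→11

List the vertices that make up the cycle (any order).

DFS with gray/black marking from 7:
7 gray
  1 gray
    3 gray
      11 gray
        5 gray
        5 black
      11 black
      4 gray
        4→11: 11 black — skip
      4 black
    3 black
    10 gray
      10→3: 3 black — skip
      9 gray
        9→3: 3 black — skip
      9 black
      10→11: 11 black — skip
      2 gray
        6 gray
        6 black
        2→4: 4 black — skip
      2 black
      10→7: 7 is gray → back edge
Back edge closes the cycle 7 → 1 → 10 → 7; its vertices are {1, 7, 10}.

1, 7, 10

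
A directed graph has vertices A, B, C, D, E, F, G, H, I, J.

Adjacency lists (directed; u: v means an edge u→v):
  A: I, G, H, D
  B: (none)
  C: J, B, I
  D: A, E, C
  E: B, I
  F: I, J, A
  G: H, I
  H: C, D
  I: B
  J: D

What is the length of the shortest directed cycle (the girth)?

2

For each vertex v, BFS finds the shortest path from v back to v.
The shortest such closed walk is A → D → A, length 2.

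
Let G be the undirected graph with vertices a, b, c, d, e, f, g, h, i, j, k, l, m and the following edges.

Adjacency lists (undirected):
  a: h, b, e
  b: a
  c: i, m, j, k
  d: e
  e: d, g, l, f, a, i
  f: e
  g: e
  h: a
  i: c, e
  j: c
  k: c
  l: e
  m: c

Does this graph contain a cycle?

No

DFS, tracking each vertex's parent; an edge to a visited non-parent vertex closes a cycle.
Start from c:
visit c (parent –)
  visit i (parent c)
    i–c: parent, skip
    visit e (parent i)
      visit d (parent e)
        d–e: parent, skip
      visit g (parent e)
        g–e: parent, skip
      visit l (parent e)
        l–e: parent, skip
      visit f (parent e)
        f–e: parent, skip
      visit a (parent e)
        visit h (parent a)
          h–a: parent, skip
        visit b (parent a)
          b–a: parent, skip
        a–e: parent, skip
      e–i: parent, skip
  visit m (parent c)
    m–c: parent, skip
  visit j (parent c)
    j–c: parent, skip
  visit k (parent c)
    k–c: parent, skip
No non-parent visited neighbor found — the graph is a forest.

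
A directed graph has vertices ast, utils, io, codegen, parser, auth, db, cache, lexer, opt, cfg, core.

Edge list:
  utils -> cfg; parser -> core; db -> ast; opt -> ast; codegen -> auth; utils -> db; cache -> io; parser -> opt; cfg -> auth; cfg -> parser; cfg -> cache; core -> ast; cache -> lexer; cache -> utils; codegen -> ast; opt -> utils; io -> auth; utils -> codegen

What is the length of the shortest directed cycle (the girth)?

3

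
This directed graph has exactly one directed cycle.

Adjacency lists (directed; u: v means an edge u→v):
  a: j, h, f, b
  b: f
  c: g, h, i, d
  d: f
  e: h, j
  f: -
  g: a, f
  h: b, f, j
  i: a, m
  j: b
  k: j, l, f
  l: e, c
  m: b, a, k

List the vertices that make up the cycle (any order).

DFS with gray/black marking from k:
k gray
  j gray
    b gray
      f gray
      f black
    b black
  j black
  l gray
    e gray
      h gray
        h→b: b black — skip
        h→f: f black — skip
        h→j: j black — skip
      h black
      e→j: j black — skip
    e black
    c gray
      g gray
        a gray
          a→j: j black — skip
          a→h: h black — skip
          a→f: f black — skip
          a→b: b black — skip
        a black
        g→f: f black — skip
      g black
      c→h: h black — skip
      i gray
        i→a: a black — skip
        m gray
          m→b: b black — skip
          m→a: a black — skip
          m→k: k is gray → back edge
Back edge closes the cycle k → l → c → i → m → k; its vertices are {c, i, k, l, m}.

c, i, k, l, m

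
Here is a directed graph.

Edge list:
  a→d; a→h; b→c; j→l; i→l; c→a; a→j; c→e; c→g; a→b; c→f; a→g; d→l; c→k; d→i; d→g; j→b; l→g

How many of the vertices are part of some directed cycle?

4

A vertex is on a directed cycle iff it belongs to a strongly connected component of size ≥ 2 (or has a self-loop).
The vertices on cycles are {a, b, c, j} — 4 in total.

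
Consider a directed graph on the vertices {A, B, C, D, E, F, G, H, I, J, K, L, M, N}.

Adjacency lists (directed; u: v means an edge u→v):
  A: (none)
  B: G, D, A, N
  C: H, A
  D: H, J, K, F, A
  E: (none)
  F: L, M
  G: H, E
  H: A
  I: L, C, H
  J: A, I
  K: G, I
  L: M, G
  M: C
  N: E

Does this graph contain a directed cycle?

No

DFS with white/gray/black marking, starting from H:
H gray
  A gray
  A black
H black
B gray
  G gray
    G→H: H black — skip
    E gray
    E black
  G black
  D gray
    D→H: H black — skip
    J gray
      J→A: A black — skip
      I gray
        L gray
          M gray
            C gray
              C→H: H black — skip
              C→A: A black — skip
            C black
          M black
          L→G: G black — skip
        L black
        I→C: C black — skip
        I→H: H black — skip
      I black
    J black
    K gray
      K→G: G black — skip
      K→I: I black — skip
    K black
    F gray
      F→L: L black — skip
      F→M: M black — skip
    F black
    D→A: A black — skip
  D black
  B→A: A black — skip
  N gray
    N→E: E black — skip
  N black
B black
Every edge goes to a white or black vertex — no back edge, so the graph is acyclic.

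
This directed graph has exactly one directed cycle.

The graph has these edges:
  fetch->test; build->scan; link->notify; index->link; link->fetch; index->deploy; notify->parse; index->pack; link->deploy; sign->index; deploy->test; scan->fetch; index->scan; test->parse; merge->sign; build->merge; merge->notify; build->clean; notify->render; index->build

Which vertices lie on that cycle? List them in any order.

DFS with gray/black marking from index:
index gray
  link gray
    fetch gray
      test gray
        parse gray
        parse black
      test black
    fetch black
    deploy gray
      deploy→test: test black — skip
    deploy black
    notify gray
      render gray
      render black
      notify→parse: parse black — skip
    notify black
  link black
  pack gray
  pack black
  index→deploy: deploy black — skip
  build gray
    merge gray
      sign gray
        sign→index: index is gray → back edge
Back edge closes the cycle index → build → merge → sign → index; its vertices are {sign, build, index, merge}.

sign, build, index, merge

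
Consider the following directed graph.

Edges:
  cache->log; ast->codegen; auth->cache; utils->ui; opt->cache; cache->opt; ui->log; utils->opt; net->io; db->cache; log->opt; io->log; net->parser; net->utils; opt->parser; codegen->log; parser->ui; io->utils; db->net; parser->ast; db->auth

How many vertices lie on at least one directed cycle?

A vertex is on a directed cycle iff it belongs to a strongly connected component of size ≥ 2 (or has a self-loop).
The vertices on cycles are {ui, ast, log, opt, cache, parser, codegen} — 7 in total.

7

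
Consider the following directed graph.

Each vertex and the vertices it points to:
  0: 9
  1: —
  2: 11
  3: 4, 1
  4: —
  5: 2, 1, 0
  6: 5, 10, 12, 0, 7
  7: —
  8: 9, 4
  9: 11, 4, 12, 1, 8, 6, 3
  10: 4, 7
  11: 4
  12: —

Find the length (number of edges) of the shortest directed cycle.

For each vertex v, BFS finds the shortest path from v back to v.
The shortest such closed walk is 9 → 8 → 9, length 2.

2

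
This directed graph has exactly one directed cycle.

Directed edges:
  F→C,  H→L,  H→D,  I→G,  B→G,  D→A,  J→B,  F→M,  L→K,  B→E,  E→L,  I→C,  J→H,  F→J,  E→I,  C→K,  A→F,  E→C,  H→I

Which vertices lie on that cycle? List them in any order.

DFS with gray/black marking from A:
A gray
  F gray
    C gray
      K gray
      K black
    C black
    J gray
      H gray
        D gray
          D→A: A is gray → back edge
Back edge closes the cycle A → F → J → H → D → A; its vertices are {A, D, F, H, J}.

A, D, F, H, J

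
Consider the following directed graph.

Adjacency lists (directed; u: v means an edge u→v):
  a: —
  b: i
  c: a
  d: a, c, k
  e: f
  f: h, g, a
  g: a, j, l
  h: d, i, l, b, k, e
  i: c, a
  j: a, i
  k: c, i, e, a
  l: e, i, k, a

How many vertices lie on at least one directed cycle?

7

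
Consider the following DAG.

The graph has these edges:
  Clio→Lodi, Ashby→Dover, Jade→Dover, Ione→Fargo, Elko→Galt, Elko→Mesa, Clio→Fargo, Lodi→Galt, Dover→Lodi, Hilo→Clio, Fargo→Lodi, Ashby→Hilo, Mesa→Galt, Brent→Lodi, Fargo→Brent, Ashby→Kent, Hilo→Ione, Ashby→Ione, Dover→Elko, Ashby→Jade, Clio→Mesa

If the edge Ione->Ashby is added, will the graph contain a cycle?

Yes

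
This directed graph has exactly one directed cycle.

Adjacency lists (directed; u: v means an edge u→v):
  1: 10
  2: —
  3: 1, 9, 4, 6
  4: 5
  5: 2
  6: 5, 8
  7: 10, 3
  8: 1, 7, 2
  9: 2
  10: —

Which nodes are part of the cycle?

DFS with gray/black marking from 3:
3 gray
  1 gray
    10 gray
    10 black
  1 black
  9 gray
    2 gray
    2 black
  9 black
  4 gray
    5 gray
      5→2: 2 black — skip
    5 black
  4 black
  6 gray
    6→5: 5 black — skip
    8 gray
      8→1: 1 black — skip
      7 gray
        7→10: 10 black — skip
        7→3: 3 is gray → back edge
Back edge closes the cycle 3 → 6 → 8 → 7 → 3; its vertices are {3, 6, 7, 8}.

3, 6, 7, 8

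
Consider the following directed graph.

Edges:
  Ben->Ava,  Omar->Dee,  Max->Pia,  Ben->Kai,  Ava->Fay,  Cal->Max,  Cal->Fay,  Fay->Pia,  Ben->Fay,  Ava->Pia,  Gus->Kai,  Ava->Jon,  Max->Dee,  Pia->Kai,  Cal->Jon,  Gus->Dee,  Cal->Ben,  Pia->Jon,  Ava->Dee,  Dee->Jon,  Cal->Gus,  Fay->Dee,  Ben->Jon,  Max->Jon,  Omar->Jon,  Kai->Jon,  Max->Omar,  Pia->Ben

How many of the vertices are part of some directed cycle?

4

A vertex is on a directed cycle iff it belongs to a strongly connected component of size ≥ 2 (or has a self-loop).
The vertices on cycles are {Ava, Ben, Fay, Pia} — 4 in total.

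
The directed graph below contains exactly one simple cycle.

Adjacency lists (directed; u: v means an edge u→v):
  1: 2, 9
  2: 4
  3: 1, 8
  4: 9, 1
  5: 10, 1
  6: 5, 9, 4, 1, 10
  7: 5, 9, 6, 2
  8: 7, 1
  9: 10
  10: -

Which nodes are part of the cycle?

1, 2, 4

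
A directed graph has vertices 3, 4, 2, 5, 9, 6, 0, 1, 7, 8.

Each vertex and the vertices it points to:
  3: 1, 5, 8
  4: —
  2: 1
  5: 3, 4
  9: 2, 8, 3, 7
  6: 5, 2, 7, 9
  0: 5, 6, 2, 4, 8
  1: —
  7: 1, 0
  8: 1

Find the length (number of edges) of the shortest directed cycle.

For each vertex v, BFS finds the shortest path from v back to v.
The shortest such closed walk is 5 → 3 → 5, length 2.

2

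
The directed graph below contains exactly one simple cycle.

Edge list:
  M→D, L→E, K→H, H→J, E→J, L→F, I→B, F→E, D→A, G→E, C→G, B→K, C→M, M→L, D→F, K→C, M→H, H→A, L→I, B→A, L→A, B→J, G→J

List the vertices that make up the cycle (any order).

B, C, I, K, L, M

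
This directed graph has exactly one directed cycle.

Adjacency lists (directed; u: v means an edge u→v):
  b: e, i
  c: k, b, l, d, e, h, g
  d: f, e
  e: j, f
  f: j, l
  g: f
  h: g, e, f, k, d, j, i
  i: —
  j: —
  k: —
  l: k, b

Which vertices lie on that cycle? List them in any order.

DFS with gray/black marking from l:
l gray
  k gray
  k black
  b gray
    e gray
      j gray
      j black
      f gray
        f→j: j black — skip
        f→l: l is gray → back edge
Back edge closes the cycle l → b → e → f → l; its vertices are {b, e, f, l}.

b, e, f, l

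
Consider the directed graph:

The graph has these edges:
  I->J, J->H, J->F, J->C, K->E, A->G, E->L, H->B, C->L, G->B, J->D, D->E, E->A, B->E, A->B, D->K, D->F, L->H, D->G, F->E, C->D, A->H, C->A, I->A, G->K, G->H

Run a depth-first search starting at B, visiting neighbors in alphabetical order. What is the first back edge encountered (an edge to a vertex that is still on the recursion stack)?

DFS from B (visiting neighbors in alphabetical order); mark gray on enter, black on exit:
B gray
  E gray
    A gray
      A→B: B is gray → back edge
First back edge: A → B.

A->B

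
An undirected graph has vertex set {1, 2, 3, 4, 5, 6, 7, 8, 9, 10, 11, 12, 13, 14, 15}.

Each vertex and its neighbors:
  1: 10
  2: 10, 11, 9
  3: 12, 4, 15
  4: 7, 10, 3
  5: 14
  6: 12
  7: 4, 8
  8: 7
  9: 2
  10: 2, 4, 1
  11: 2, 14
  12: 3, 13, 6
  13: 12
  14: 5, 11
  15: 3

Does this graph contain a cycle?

No

DFS, tracking each vertex's parent; an edge to a visited non-parent vertex closes a cycle.
Start from 3:
visit 3 (parent –)
  visit 12 (parent 3)
    12–3: parent, skip
    visit 13 (parent 12)
      13–12: parent, skip
    visit 6 (parent 12)
      6–12: parent, skip
  visit 4 (parent 3)
    visit 7 (parent 4)
      7–4: parent, skip
      visit 8 (parent 7)
        8–7: parent, skip
    visit 10 (parent 4)
      visit 2 (parent 10)
        2–10: parent, skip
        visit 11 (parent 2)
          11–2: parent, skip
          visit 14 (parent 11)
            visit 5 (parent 14)
              5–14: parent, skip
            14–11: parent, skip
        visit 9 (parent 2)
          9–2: parent, skip
      10–4: parent, skip
      visit 1 (parent 10)
        1–10: parent, skip
    4–3: parent, skip
  visit 15 (parent 3)
    15–3: parent, skip
No non-parent visited neighbor found — the graph is a forest.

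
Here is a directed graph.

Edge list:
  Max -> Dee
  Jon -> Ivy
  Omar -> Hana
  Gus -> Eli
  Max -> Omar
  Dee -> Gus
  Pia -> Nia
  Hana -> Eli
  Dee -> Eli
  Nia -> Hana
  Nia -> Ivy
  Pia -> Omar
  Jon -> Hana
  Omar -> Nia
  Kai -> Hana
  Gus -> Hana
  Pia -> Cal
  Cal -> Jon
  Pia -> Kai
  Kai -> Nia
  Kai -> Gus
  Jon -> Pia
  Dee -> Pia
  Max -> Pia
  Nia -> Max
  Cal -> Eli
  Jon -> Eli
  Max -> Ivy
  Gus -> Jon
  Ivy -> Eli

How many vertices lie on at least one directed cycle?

A vertex is on a directed cycle iff it belongs to a strongly connected component of size ≥ 2 (or has a self-loop).
The vertices on cycles are {Cal, Dee, Gus, Jon, Kai, Max, Nia, Pia, Omar} — 9 in total.

9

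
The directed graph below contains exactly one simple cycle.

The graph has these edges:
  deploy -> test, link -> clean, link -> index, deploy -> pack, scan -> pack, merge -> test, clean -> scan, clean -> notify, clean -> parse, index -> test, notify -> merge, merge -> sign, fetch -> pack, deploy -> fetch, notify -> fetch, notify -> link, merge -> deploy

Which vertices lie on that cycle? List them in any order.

link, clean, notify

DFS with gray/black marking from clean:
clean gray
  parse gray
  parse black
  notify gray
    merge gray
      test gray
      test black
      sign gray
      sign black
      deploy gray
        pack gray
        pack black
        fetch gray
          fetch→pack: pack black — skip
        fetch black
        deploy→test: test black — skip
      deploy black
    merge black
    notify→fetch: fetch black — skip
    link gray
      link→clean: clean is gray → back edge
Back edge closes the cycle clean → notify → link → clean; its vertices are {link, clean, notify}.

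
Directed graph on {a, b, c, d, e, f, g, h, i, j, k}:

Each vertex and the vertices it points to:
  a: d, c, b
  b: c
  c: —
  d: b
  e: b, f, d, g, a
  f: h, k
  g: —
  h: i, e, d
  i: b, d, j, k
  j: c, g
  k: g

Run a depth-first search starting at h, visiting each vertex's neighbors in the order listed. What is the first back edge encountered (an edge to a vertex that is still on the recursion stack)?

DFS from h (visiting each vertex's neighbors in the order listed); mark gray on enter, black on exit:
h gray
  i gray
    b gray
      c gray
      c black
    b black
    d gray
      d→b: b black — skip
    d black
    j gray
      j→c: c black — skip
      g gray
      g black
    j black
    k gray
      k→g: g black — skip
    k black
  i black
  e gray
    e→b: b black — skip
    f gray
      f→h: h is gray → back edge
First back edge: f → h.

f->h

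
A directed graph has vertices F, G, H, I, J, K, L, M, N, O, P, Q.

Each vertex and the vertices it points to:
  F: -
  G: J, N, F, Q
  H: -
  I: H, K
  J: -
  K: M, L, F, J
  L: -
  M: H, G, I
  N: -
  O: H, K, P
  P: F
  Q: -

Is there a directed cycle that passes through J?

J lies on a cycle iff there is a path from J back to itself.
Exploring from J, it never reaches itself; equivalently, its strongly connected component is a singleton.

No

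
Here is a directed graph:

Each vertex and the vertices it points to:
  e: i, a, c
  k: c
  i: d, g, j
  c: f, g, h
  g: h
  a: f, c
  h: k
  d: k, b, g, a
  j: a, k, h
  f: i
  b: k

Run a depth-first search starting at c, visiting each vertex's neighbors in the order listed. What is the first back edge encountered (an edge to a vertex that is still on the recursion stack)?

DFS from c (visiting each vertex's neighbors in the order listed); mark gray on enter, black on exit:
c gray
  f gray
    i gray
      d gray
        k gray
          k→c: c is gray → back edge
First back edge: k → c.

k->c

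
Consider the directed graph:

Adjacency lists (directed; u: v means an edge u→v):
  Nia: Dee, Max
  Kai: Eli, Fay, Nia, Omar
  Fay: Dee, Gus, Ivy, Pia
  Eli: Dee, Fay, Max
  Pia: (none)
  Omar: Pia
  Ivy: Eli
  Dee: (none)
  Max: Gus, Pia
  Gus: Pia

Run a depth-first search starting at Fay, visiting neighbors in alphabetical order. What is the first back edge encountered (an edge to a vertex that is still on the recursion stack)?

Eli->Fay

DFS from Fay (visiting neighbors in alphabetical order); mark gray on enter, black on exit:
Fay gray
  Dee gray
  Dee black
  Gus gray
    Pia gray
    Pia black
  Gus black
  Ivy gray
    Eli gray
      Eli→Dee: Dee black — skip
      Eli→Fay: Fay is gray → back edge
First back edge: Eli → Fay.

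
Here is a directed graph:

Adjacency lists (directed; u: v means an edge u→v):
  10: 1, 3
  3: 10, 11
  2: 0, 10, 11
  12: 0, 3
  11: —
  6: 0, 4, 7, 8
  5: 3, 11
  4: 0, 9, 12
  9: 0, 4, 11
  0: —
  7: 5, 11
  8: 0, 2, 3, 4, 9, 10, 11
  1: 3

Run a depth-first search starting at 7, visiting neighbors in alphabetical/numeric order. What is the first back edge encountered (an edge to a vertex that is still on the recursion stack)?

DFS from 7 (visiting neighbors in alphabetical/numeric order); mark gray on enter, black on exit:
7 gray
  5 gray
    3 gray
      10 gray
        1 gray
          1→3: 3 is gray → back edge
First back edge: 1 → 3.

1→3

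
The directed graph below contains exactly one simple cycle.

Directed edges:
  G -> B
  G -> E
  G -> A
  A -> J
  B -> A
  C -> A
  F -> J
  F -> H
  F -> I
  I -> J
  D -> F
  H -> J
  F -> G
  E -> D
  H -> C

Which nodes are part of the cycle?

D, E, F, G

DFS with gray/black marking from F:
F gray
  J gray
  J black
  H gray
    H→J: J black — skip
    C gray
      A gray
        A→J: J black — skip
      A black
    C black
  H black
  I gray
    I→J: J black — skip
  I black
  G gray
    E gray
      D gray
        D→F: F is gray → back edge
Back edge closes the cycle F → G → E → D → F; its vertices are {D, E, F, G}.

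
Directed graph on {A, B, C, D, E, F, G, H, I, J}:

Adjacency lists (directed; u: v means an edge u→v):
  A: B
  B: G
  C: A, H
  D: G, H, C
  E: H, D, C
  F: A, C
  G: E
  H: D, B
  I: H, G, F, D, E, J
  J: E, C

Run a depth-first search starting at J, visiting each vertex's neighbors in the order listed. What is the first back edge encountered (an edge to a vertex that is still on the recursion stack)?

G->E

DFS from J (visiting each vertex's neighbors in the order listed); mark gray on enter, black on exit:
J gray
  E gray
    H gray
      D gray
        G gray
          G→E: E is gray → back edge
First back edge: G → E.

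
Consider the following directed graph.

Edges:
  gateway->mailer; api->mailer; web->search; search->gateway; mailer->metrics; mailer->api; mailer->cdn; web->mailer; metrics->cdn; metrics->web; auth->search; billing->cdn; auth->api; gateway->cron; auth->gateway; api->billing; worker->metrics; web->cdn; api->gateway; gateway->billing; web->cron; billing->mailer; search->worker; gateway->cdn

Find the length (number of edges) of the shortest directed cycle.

2

For each vertex v, BFS finds the shortest path from v back to v.
The shortest such closed walk is api → mailer → api, length 2.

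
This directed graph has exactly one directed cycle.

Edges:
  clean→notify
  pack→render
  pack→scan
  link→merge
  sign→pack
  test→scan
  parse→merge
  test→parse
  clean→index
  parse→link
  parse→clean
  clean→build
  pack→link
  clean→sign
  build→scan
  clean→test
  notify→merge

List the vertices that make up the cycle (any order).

DFS with gray/black marking from parse:
parse gray
  link gray
    merge gray
    merge black
  link black
  clean gray
    index gray
    index black
    notify gray
      notify→merge: merge black — skip
    notify black
    test gray
      scan gray
      scan black
      test→parse: parse is gray → back edge
Back edge closes the cycle parse → clean → test → parse; its vertices are {test, clean, parse}.

test, clean, parse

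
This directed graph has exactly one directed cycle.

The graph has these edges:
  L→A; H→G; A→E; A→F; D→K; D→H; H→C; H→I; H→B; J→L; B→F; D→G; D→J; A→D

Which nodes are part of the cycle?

DFS with gray/black marking from D:
D gray
  K gray
  K black
  G gray
  G black
  J gray
    L gray
      A gray
        A→D: D is gray → back edge
Back edge closes the cycle D → J → L → A → D; its vertices are {A, D, J, L}.

A, D, J, L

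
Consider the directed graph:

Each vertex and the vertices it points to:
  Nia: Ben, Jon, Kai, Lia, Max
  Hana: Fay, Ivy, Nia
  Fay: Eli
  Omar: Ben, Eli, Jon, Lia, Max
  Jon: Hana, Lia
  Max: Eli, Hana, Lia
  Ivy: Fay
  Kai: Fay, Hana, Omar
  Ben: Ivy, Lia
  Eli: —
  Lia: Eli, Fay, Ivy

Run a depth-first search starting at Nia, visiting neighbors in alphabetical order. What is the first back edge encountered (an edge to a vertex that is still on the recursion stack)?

DFS from Nia (visiting neighbors in alphabetical order); mark gray on enter, black on exit:
Nia gray
  Ben gray
    Ivy gray
      Fay gray
        Eli gray
        Eli black
      Fay black
    Ivy black
    Lia gray
      Lia→Eli: Eli black — skip
      Lia→Fay: Fay black — skip
      Lia→Ivy: Ivy black — skip
    Lia black
  Ben black
  Jon gray
    Hana gray
      Hana→Fay: Fay black — skip
      Hana→Ivy: Ivy black — skip
      Hana→Nia: Nia is gray → back edge
First back edge: Hana → Nia.

Hana->Nia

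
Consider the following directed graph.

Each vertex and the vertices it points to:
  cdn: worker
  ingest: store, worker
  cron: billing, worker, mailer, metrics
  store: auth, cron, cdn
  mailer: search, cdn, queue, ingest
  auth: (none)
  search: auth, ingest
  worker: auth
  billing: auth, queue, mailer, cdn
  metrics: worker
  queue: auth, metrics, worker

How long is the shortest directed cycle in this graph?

4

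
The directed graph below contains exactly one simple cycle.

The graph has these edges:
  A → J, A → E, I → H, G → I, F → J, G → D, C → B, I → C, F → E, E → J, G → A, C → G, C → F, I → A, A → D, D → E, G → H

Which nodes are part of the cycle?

DFS with gray/black marking from I:
I gray
  C gray
    B gray
    B black
    G gray
      A gray
        J gray
        J black
        E gray
          E→J: J black — skip
        E black
        D gray
          D→E: E black — skip
        D black
      A black
      G→I: I is gray → back edge
Back edge closes the cycle I → C → G → I; its vertices are {C, G, I}.

C, G, I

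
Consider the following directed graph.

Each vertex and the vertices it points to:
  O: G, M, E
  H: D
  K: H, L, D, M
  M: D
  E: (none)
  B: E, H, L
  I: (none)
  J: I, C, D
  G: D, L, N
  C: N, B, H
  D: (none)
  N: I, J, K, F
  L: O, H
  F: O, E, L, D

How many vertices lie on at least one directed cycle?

9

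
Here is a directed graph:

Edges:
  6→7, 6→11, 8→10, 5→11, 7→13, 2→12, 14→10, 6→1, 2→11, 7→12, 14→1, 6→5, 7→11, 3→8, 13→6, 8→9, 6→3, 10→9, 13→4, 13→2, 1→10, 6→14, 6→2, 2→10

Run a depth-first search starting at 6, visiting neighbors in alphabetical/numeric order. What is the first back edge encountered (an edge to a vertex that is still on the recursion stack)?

13->6

DFS from 6 (visiting neighbors in alphabetical/numeric order); mark gray on enter, black on exit:
6 gray
  1 gray
    10 gray
      9 gray
      9 black
    10 black
  1 black
  2 gray
    2→10: 10 black — skip
    11 gray
    11 black
    12 gray
    12 black
  2 black
  3 gray
    8 gray
      8→9: 9 black — skip
      8→10: 10 black — skip
    8 black
  3 black
  5 gray
    5→11: 11 black — skip
  5 black
  7 gray
    7→11: 11 black — skip
    7→12: 12 black — skip
    13 gray
      13→2: 2 black — skip
      4 gray
      4 black
      13→6: 6 is gray → back edge
First back edge: 13 → 6.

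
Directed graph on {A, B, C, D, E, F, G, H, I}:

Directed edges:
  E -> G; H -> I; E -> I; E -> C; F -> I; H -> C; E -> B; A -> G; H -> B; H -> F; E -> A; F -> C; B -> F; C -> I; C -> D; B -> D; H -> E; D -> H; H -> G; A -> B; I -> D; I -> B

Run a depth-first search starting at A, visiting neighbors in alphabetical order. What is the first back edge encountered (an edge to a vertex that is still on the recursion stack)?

H->B

DFS from A (visiting neighbors in alphabetical order); mark gray on enter, black on exit:
A gray
  B gray
    D gray
      H gray
        H→B: B is gray → back edge
First back edge: H → B.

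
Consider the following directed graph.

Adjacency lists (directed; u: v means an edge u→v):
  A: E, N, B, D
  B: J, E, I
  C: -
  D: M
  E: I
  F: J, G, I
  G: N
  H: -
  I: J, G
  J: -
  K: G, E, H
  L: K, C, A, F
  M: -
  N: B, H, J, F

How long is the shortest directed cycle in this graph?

For each vertex v, BFS finds the shortest path from v back to v.
The shortest such closed walk is F → G → N → F, length 3.

3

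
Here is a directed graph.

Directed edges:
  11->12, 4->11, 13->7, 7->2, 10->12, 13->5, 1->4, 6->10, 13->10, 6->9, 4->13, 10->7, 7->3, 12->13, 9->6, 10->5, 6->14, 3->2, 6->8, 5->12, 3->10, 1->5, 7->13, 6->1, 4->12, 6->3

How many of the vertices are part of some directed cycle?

A vertex is on a directed cycle iff it belongs to a strongly connected component of size ≥ 2 (or has a self-loop).
The vertices on cycles are {3, 5, 6, 7, 9, 10, 12, 13} — 8 in total.

8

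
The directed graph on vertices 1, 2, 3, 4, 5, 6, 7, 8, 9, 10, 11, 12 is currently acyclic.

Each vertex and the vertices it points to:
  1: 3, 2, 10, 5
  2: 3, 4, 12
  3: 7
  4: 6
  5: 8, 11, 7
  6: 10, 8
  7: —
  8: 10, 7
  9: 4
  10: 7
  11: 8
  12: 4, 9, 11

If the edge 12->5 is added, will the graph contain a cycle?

No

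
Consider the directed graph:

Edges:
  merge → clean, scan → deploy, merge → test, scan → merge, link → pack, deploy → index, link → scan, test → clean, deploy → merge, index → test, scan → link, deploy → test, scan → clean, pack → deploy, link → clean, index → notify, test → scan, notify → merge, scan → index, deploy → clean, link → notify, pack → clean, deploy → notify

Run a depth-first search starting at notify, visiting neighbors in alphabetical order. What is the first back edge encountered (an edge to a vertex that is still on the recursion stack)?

DFS from notify (visiting neighbors in alphabetical order); mark gray on enter, black on exit:
notify gray
  merge gray
    clean gray
    clean black
    test gray
      test→clean: clean black — skip
      scan gray
        scan→clean: clean black — skip
        deploy gray
          deploy→clean: clean black — skip
          index gray
            index→notify: notify is gray → back edge
First back edge: index → notify.

index→notify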